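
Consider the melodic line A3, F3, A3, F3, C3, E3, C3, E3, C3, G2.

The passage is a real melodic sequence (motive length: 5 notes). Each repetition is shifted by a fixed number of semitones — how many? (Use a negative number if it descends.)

With a 5-note motive the entries are A3, E3, each down a 4th from the previous.
Counting half-steps from A3 to E3: -5.

-5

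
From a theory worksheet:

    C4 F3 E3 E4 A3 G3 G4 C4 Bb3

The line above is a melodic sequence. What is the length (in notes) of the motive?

There are 9 notes; a 3-note unit gives 3 cells:
C4 F3 E3 | E4 A3 G3 | G4 C4 Bb3
Every group is a transposition up a 3rd of the one before; no shorter unit works.

3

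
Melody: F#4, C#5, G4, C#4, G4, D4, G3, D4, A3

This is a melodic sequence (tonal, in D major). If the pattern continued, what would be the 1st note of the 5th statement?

With 3-note cells, note 1 of each statement runs F#4, C#4, G3.
Carrying that down a 4th forward: D3 → A2.

A2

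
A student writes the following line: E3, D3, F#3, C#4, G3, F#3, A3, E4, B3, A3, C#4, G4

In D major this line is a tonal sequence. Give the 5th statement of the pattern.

F#4 E4 G4 D5

Taking 4-note groups, the heads are E3, G3, B3: the pattern moves up a 3rd.
Carrying on: D4 → F#4.
So cell 5 is F#4 E4 G4 D5.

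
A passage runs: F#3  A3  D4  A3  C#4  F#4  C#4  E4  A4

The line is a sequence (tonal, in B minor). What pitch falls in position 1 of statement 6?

The unit is 3 notes. Position-1 pitches of the 3 shown cells: F#3, A3, C#4.
Each moves up a 3rd. Continuing: E4 → G4 → B4.

B4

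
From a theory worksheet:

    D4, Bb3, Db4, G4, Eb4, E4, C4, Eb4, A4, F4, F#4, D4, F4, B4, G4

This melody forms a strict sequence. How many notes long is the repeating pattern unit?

Try groups of 5 (3 cells in 15 notes):
D4 Bb3 Db4 G4 Eb4 | E4 C4 Eb4 A4 F4 | F#4 D4 F4 B4 G4
Each cell is the previous one up a 2nd — so the unit is 5 notes.

5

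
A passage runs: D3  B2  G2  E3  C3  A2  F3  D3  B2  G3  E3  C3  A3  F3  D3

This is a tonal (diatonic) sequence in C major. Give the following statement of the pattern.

B3 G3 E3

With a 3-note motive the entries are D3, E3, F3, G3, A3, each up a 2nd from the previous.
Statement 6 starts on B3 and keeps the same diatonic contour: B3 G3 E3.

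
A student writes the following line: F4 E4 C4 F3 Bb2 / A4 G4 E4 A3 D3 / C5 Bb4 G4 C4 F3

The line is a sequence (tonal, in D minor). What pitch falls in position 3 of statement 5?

D5

The unit is 5 notes. Position-3 pitches of the 3 shown cells: C4, E4, G4.
Carrying that up a 3rd forward: Bb4 → D5.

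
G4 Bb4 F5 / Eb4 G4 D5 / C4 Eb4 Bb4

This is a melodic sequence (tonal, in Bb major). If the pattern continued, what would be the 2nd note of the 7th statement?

D3

Grouping in 3s, the 2nd note of each cell is Bb4, G4, Eb4.
Carrying that down a 3rd forward: C4 → A3 → F3 → D3.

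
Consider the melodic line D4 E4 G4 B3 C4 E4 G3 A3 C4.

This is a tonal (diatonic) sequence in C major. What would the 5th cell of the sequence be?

Taking 3-note groups, the heads are D4, B3, G3: the pattern moves down a 3rd.
Continuing the starts: E3 → C3.
Statement 5 starts on C3 and keeps the same diatonic contour: C3 D3 F3.

C3 D3 F3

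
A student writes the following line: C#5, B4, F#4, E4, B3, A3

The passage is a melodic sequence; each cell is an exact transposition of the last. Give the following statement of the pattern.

The 2-note cells begin on C#5, F#4, B3 — each down a 5th from the last.
So cell 4 is E3 D3.

E3 D3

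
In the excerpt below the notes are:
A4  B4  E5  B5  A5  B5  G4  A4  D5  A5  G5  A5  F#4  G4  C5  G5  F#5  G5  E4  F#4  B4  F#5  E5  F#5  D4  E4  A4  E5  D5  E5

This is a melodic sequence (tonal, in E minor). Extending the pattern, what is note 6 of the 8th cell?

With 6-note cells, note 6 of each statement runs B5, A5, G5, F#5, E5.
Carrying that down a 2nd forward: D5 → C5 → B4.

B4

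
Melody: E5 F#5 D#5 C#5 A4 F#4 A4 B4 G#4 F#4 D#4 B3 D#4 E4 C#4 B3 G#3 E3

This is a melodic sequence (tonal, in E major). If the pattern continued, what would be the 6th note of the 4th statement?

With 6-note cells, note 6 of each statement runs F#4, B3, E3.
One more down a 5th gives A2.

A2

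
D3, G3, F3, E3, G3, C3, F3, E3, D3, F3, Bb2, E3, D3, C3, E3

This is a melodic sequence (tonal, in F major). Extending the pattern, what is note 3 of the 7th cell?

G2

With 5-note cells, note 3 of each statement runs F3, E3, D3.
Extending down a 2nd: C3 → Bb2 → A2 → G2.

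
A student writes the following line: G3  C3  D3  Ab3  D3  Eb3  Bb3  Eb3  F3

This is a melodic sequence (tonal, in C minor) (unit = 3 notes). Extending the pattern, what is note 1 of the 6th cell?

The unit is 3 notes. Position-1 pitches of the 3 shown cells: G3, Ab3, Bb3.
Extending up a 2nd: C4 → D4 → Eb4.

Eb4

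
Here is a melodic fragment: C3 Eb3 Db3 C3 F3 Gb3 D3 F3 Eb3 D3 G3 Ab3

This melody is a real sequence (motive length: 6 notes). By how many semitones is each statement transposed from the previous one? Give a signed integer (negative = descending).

2

Unit = 6 notes; the statements start on C3, D3, moving up a 2nd each time.
C3 to D3 spans +2 semitones.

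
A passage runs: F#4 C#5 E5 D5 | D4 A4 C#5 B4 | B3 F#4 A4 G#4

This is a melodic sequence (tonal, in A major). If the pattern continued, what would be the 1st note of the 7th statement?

With 4-note cells, note 1 of each statement runs F#4, D4, B3.
Extending down a 3rd: G#3 → E3 → C#3 → A2.

A2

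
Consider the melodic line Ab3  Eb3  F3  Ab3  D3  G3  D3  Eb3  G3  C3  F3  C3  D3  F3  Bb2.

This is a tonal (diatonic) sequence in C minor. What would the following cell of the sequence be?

Eb3 Bb2 C3 Eb3 Ab2

Taking 5-note groups, the heads are Ab3, G3, F3: the pattern moves down a 2nd.
So cell 4 is Eb3 Bb2 C3 Eb3 Ab2.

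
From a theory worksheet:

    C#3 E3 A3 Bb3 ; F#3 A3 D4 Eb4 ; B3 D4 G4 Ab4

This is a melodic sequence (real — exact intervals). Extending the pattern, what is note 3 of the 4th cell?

Grouping in 4s, the 3rd note of each cell is A3, D4, G4.
Each moves up a 4th; the next is C5.

C5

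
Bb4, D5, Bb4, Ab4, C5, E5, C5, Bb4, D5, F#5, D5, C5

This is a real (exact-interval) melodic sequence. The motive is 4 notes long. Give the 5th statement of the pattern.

F#5 A#5 F#5 E5

Unit = 4 notes; the statements start on Bb4, C5, D5, moving up a 2nd each time.
Continuing the starts: E5 → F#5.
Statement 5 starts on F#5 and keeps the same exact contour: F#5 A#5 F#5 E5.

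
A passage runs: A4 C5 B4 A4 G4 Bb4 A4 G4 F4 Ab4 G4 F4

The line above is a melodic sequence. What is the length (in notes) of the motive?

4

There are 12 notes; a 4-note unit gives 3 cells:
A4 C5 B4 A4 | G4 Bb4 A4 G4 | F4 Ab4 G4 F4
Every group is a transposition down a 2nd of the one before; no shorter unit works.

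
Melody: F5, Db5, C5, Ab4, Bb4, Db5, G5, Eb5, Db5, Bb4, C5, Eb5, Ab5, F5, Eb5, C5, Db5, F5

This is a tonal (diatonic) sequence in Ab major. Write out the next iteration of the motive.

Bb5 G5 F5 Db5 Eb5 G5

The 6-note cells begin on F5, G5, Ab5 — each up a 2nd from the last.
Statement 4 starts on Bb5 and keeps the same diatonic contour: Bb5 G5 F5 Db5 Eb5 G5.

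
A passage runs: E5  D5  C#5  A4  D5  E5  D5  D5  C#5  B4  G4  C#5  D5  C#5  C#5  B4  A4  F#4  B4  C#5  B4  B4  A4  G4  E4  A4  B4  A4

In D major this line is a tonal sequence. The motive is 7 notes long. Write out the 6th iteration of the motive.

G4 F#4 E4 C#4 F#4 G4 F#4

The 7-note cells begin on E5, D5, C#5, B4 — each down a 2nd from the last.
Carrying on: A4 → G4.
Statement 6 starts on G4 and keeps the same diatonic contour: G4 F#4 E4 C#4 F#4 G4 F#4.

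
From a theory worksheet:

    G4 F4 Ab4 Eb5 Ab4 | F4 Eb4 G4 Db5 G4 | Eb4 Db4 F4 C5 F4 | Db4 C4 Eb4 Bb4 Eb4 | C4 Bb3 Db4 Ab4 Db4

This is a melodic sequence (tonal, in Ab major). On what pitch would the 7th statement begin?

Ab3

Unit = 5 notes; the statements start on G4, F4, Eb4, Db4, C4, moving down a 2nd each time.
Continuing: Bb3 → Ab3. Statement 7 starts on Ab3.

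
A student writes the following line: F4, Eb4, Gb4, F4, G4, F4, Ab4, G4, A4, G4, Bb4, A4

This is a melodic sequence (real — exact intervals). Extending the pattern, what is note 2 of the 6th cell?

C#5

With 4-note cells, note 2 of each statement runs Eb4, F4, G4.
Extending up a 2nd: A4 → B4 → C#5.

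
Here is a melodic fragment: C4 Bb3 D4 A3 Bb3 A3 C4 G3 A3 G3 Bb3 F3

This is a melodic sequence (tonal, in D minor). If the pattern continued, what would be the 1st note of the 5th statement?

F3

With 4-note cells, note 1 of each statement runs C4, Bb3, A3.
Each moves down a 2nd. Continuing: G3 → F3.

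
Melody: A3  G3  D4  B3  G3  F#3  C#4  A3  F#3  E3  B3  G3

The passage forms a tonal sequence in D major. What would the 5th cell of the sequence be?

D3 C#3 G3 E3

Unit = 4 notes; the statements start on A3, G3, F#3, moving down a 2nd each time.
Extending down a 2nd: E3 → D3.
From D3 the diatonic shape gives D3 C#3 G3 E3.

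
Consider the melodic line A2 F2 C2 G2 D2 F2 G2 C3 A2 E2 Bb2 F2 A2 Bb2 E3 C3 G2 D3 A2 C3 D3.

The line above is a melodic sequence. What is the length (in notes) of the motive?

There are 21 notes; a 7-note unit gives 3 cells:
A2 F2 C2 G2 D2 F2 G2 | C3 A2 E2 Bb2 F2 A2 Bb2 | E3 C3 G2 D3 A2 C3 D3
Every group is a transposition up a 3rd of the one before; no shorter unit works.

7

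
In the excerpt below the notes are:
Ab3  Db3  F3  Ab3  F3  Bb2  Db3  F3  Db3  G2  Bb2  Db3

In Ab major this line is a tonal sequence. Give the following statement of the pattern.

Bb2 Eb2 G2 Bb2

Taking 4-note groups, the heads are Ab3, F3, Db3: the pattern moves down a 3rd.
So cell 4 is Bb2 Eb2 G2 Bb2.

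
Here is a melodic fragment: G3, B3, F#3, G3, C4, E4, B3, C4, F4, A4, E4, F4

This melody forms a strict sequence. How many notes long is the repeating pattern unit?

4

12 notes total. Splitting into 3 groups of 4:
G3 B3 F#3 G3 | C4 E4 B3 C4 | F4 A4 E4 F4
Each cell is the previous one up a 4th — so the unit is 4 notes.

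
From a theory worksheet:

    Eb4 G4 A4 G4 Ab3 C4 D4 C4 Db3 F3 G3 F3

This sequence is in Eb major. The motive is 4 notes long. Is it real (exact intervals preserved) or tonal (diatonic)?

real

Each cell has the same semitone pattern (4, 2, -2) — intervals are preserved exactly.
And A4 lies outside Eb major, so the sequence is real rather than tonal.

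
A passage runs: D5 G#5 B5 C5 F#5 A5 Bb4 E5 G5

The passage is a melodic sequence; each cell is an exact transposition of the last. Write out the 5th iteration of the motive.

Gb4 C5 Eb5

The 3-note cells begin on D5, C5, Bb4 — each down a 2nd from the last.
Continuing the starts: Ab4 → Gb4.
So cell 5 is Gb4 C5 Eb5.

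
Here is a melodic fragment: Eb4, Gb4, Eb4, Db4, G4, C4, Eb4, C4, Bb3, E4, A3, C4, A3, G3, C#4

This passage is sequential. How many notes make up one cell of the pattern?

5

15 notes total. Splitting into 3 groups of 5:
Eb4 Gb4 Eb4 Db4 G4 | C4 Eb4 C4 Bb3 E4 | A3 C4 A3 G3 C#4
That's a consistent down a 3rd shift per cell, and no other grouping gives one.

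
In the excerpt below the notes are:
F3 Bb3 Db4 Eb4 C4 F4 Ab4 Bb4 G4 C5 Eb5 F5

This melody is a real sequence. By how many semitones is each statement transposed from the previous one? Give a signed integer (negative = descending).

7

Unit = 4 notes; the statements start on F3, C4, G4, moving up a 5th each time.
F3 to C4 spans +7 semitones.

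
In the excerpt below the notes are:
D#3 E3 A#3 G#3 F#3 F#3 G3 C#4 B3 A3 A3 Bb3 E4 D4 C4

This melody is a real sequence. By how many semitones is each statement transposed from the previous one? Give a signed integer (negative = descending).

Taking 5-note groups, the heads are D#3, F#3, A3: the pattern moves up a 3rd.
D#3→F#3 is 54 − 51 = 3 semitones.

3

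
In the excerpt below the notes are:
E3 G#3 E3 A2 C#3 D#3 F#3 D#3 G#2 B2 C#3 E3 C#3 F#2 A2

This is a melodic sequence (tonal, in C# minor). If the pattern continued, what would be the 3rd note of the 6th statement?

With 5-note cells, note 3 of each statement runs E3, D#3, C#3.
Carrying that down a 2nd forward: B2 → A2 → G#2.

G#2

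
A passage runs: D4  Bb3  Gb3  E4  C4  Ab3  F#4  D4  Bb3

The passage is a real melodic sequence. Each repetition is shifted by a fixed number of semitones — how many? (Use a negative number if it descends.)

2

The 3-note cells begin on D4, E4, F#4 — each up a 2nd from the last.
Counting half-steps from D4 to E4: 2.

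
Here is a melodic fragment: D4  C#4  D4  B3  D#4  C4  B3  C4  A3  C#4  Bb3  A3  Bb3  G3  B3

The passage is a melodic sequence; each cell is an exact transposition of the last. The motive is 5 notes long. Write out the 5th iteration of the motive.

Gb3 F3 Gb3 Eb3 G3

With a 5-note motive the entries are D4, C4, Bb3, each down a 2nd from the previous.
Continuing the starts: Ab3 → Gb3.
From Gb3 the exact shape gives Gb3 F3 Gb3 Eb3 G3.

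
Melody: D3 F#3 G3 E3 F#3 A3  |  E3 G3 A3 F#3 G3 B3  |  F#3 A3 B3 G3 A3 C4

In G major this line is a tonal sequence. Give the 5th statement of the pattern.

Unit = 6 notes; the statements start on D3, E3, F#3, moving up a 2nd each time.
Extending up a 2nd: G3 → A3.
Statement 5 starts on A3 and keeps the same diatonic contour: A3 C4 D4 B3 C4 E4.

A3 C4 D4 B3 C4 E4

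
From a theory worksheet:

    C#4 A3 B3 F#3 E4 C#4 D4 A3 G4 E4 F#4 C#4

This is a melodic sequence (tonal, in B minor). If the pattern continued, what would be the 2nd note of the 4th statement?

Grouping in 4s, the 2nd note of each cell is A3, C#4, E4.
Each moves up a 3rd; the next is G4.

G4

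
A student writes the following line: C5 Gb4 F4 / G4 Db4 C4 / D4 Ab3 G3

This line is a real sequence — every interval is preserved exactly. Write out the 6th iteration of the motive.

B2 F2 E2

With a 3-note motive the entries are C5, G4, D4, each down a 4th from the previous.
Extending down a 4th: A3 → E3 → B2.
From B2 the exact shape gives B2 F2 E2.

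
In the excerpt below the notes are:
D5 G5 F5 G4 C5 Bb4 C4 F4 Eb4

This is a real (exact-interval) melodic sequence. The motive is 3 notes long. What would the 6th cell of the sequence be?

With a 3-note motive the entries are D5, G4, C4, each down a 5th from the previous.
Extending down a 5th: F3 → Bb2 → Eb2.
Statement 6 starts on Eb2 and keeps the same exact contour: Eb2 Ab2 Gb2.

Eb2 Ab2 Gb2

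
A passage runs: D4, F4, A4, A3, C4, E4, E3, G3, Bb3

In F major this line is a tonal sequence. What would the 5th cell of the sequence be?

Unit = 3 notes; the statements start on D4, A3, E3, moving down a 4th each time.
Continuing the starts: Bb2 → F2.
Statement 5 starts on F2 and keeps the same diatonic contour: F2 A2 C3.

F2 A2 C3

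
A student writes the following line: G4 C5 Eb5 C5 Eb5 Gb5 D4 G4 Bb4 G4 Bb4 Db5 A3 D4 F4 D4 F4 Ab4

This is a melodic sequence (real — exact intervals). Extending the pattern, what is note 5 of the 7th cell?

Grouping in 6s, the 5th note of each cell is Eb5, Bb4, F4.
Carrying that down a 4th forward: C4 → G3 → D3 → A2.

A2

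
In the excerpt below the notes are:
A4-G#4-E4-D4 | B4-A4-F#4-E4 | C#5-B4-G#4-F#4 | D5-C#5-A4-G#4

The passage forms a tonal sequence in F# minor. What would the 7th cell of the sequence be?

Taking 4-note groups, the heads are A4, B4, C#5, D5: the pattern moves up a 2nd.
Continuing the starts: E5 → F#5 → G#5.
So cell 7 is G#5 F#5 D5 C#5.

G#5 F#5 D5 C#5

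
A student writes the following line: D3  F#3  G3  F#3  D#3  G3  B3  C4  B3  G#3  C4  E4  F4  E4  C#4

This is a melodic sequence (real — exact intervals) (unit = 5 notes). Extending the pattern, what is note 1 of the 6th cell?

Grouping in 5s, the 1st note of each cell is D3, G3, C4.
Extending up a 4th: F4 → Bb4 → Eb5.

Eb5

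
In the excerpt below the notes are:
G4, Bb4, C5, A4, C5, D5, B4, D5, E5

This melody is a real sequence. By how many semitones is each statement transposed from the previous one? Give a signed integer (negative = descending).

Unit = 3 notes; the statements start on G4, A4, B4, moving up a 2nd each time.
Counting half-steps from G4 to A4: 2.

2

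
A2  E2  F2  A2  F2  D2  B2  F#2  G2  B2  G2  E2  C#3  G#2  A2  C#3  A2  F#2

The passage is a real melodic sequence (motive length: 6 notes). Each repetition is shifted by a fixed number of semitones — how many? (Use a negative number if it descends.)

2

The 6-note cells begin on A2, B2, C#3 — each up a 2nd from the last.
A2 to B2 spans +2 semitones.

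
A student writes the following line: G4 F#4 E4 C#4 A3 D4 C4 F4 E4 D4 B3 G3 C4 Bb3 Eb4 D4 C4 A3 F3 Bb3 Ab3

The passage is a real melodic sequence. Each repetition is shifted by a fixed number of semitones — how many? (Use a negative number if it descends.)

-2

The 7-note cells begin on G4, F4, Eb4 — each down a 2nd from the last.
G4 to F4 spans -2 semitones.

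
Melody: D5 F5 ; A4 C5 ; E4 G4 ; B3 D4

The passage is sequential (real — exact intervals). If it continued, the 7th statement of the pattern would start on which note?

G#2

Taking 2-note groups, the heads are D5, A4, E4, B3: the pattern moves down a 4th.
Continuing: F#3 → C#3 → G#2. Statement 7 starts on G#2.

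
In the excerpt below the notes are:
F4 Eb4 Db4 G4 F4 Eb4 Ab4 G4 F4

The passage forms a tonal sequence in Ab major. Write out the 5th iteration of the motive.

Taking 3-note groups, the heads are F4, G4, Ab4: the pattern moves up a 2nd.
Extending up a 2nd: Bb4 → C5.
Statement 5 starts on C5 and keeps the same diatonic contour: C5 Bb4 Ab4.

C5 Bb4 Ab4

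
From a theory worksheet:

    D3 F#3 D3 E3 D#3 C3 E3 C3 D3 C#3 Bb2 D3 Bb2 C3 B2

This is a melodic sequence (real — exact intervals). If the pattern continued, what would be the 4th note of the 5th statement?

Ab2

With 5-note cells, note 4 of each statement runs E3, D3, C3.
Extending down a 2nd: Bb2 → Ab2.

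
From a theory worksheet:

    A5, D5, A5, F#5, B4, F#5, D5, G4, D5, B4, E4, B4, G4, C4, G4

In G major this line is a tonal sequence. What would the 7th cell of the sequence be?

C4 F#3 C4

The 3-note cells begin on A5, F#5, D5, B4, G4 — each down a 3rd from the last.
Carrying on: E4 → C4.
Statement 7 starts on C4 and keeps the same diatonic contour: C4 F#3 C4.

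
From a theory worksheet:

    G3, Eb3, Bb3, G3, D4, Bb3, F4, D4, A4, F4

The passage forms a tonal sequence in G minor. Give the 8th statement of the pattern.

G5 Eb5

With a 2-note motive the entries are G3, Bb3, D4, F4, A4, each up a 3rd from the previous.
Carrying on: C5 → Eb5 → G5.
From G5 the diatonic shape gives G5 Eb5.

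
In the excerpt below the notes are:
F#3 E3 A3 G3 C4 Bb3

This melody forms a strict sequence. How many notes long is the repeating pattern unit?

2

6 notes total. Splitting into 3 groups of 2:
F#3 E3 | A3 G3 | C4 Bb3
That's a consistent up a 3rd shift per cell, and no other grouping gives one.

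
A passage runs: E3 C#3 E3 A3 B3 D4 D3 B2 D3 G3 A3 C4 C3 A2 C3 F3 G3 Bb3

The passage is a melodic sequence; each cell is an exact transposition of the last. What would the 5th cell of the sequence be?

Taking 6-note groups, the heads are E3, D3, C3: the pattern moves down a 2nd.
Extending down a 2nd: Bb2 → Ab2.
From Ab2 the exact shape gives Ab2 F2 Ab2 Db3 Eb3 Gb3.

Ab2 F2 Ab2 Db3 Eb3 Gb3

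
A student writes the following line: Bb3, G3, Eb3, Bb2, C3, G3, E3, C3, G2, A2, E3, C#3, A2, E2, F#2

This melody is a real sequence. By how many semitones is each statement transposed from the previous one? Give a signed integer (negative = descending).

-3

With a 5-note motive the entries are Bb3, G3, E3, each down a 3rd from the previous.
Counting half-steps from Bb3 to G3: -3.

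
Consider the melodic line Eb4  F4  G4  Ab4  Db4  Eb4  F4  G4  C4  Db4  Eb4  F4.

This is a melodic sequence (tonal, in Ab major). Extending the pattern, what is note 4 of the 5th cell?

Db4

With 4-note cells, note 4 of each statement runs Ab4, G4, F4.
Extending down a 2nd: Eb4 → Db4.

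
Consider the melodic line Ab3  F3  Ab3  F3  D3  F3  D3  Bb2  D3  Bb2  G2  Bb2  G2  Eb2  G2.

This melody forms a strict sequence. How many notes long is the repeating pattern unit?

There are 15 notes; a 3-note unit gives 5 cells:
Ab3 F3 Ab3 | F3 D3 F3 | D3 Bb2 D3 | Bb2 G2 Bb2 | G2 Eb2 G2
Each cell is the previous one down a 3rd — so the unit is 3 notes.

3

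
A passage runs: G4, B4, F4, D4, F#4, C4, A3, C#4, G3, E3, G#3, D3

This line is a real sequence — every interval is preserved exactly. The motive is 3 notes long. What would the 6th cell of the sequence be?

F#2 A#2 E2

With a 3-note motive the entries are G4, D4, A3, E3, each down a 4th from the previous.
Continuing the starts: B2 → F#2.
From F#2 the exact shape gives F#2 A#2 E2.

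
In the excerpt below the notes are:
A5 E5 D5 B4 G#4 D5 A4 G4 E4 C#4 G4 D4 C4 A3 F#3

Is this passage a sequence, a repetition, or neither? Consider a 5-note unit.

Each 5-note cell is the previous one transposed down a 5th.

sequence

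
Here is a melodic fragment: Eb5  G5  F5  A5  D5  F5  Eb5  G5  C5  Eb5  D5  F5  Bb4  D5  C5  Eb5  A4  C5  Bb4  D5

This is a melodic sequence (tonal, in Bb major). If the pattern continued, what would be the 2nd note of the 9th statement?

F4

The unit is 4 notes. Position-2 pitches of the 5 shown cells: G5, F5, Eb5, D5, C5.
Each moves down a 2nd. Continuing: Bb4 → A4 → G4 → F4.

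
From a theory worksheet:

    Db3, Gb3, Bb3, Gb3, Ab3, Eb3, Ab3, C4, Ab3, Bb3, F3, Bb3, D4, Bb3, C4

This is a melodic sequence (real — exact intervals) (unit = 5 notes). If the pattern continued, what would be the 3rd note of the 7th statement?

A#4

With 5-note cells, note 3 of each statement runs Bb3, C4, D4.
Each moves up a 2nd. Continuing: E4 → F#4 → G#4 → A#4.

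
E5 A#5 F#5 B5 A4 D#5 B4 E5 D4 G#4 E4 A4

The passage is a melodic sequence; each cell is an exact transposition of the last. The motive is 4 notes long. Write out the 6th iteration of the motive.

Taking 4-note groups, the heads are E5, A4, D4: the pattern moves down a 5th.
Continuing the starts: G3 → C3 → F2.
Statement 6 starts on F2 and keeps the same exact contour: F2 B2 G2 C3.

F2 B2 G2 C3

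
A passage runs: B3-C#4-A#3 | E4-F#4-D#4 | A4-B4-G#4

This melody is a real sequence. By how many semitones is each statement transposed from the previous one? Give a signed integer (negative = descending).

5

The 3-note cells begin on B3, E4, A4 — each up a 4th from the last.
Counting half-steps from B3 to E4: 5.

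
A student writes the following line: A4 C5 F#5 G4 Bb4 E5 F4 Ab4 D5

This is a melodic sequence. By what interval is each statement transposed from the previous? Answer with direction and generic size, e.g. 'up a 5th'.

down a 2nd

Taking 3-note groups, the heads are A4, G4, F4: the pattern moves down a 2nd.
From A4 to G4: down a 2nd.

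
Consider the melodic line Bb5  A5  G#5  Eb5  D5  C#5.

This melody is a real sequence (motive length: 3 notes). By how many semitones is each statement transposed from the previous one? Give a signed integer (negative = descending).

-7

Unit = 3 notes; the statements start on Bb5, Eb5, moving down a 5th each time.
Bb5→Eb5 is 75 − 82 = -7 semitones.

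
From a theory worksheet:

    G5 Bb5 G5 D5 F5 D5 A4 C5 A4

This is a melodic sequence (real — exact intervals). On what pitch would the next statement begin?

Unit = 3 notes; the statements start on G5, D5, A4, moving down a 4th each time.
The next head, down a 4th from A4, is E4.

E4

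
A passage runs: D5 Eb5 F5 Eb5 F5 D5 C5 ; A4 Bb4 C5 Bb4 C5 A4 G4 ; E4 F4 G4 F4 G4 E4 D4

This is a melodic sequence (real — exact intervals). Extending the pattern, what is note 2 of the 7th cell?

A2

The unit is 7 notes. Position-2 pitches of the 3 shown cells: Eb5, Bb4, F4.
Extending down a 4th: C4 → G3 → D3 → A2.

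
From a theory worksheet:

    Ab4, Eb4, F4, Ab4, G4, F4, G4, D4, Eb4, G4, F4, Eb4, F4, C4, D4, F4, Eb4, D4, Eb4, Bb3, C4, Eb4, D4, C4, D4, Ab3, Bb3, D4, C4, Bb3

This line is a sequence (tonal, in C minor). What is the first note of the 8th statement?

Taking 6-note groups, the heads are Ab4, G4, F4, Eb4, D4: the pattern moves down a 2nd.
Extending the heads down a 2nd: C4 → Bb3 → Ab3.

Ab3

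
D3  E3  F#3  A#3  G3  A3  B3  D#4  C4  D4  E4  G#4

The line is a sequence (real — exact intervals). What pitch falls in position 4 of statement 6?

B5

With 4-note cells, note 4 of each statement runs A#3, D#4, G#4.
Each moves up a 4th. Continuing: C#5 → F#5 → B5.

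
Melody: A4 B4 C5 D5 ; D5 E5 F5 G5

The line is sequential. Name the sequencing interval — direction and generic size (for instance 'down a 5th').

Taking 4-note groups, the heads are A4, D5: the pattern moves up a 4th.
A4 to D5 is up a 4th.

up a 4th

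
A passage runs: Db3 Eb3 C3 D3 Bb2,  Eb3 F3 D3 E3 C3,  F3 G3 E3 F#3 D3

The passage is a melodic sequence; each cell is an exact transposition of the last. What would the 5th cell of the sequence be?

A3 B3 G#3 A#3 F#3

The 5-note cells begin on Db3, Eb3, F3 — each up a 2nd from the last.
Continuing the starts: G3 → A3.
Statement 5 starts on A3 and keeps the same exact contour: A3 B3 G#3 A#3 F#3.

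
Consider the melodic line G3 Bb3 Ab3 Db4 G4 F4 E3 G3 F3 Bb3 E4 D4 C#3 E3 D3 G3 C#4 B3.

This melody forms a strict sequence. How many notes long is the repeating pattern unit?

Try groups of 6 (3 cells in 18 notes):
G3 Bb3 Ab3 Db4 G4 F4 | E3 G3 F3 Bb3 E4 D4 | C#3 E3 D3 G3 C#4 B3
That's a consistent down a 3rd shift per cell, and no other grouping gives one.

6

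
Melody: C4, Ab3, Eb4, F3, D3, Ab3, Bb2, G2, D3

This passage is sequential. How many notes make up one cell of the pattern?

Try groups of 3 (3 cells in 9 notes):
C4 Ab3 Eb4 | F3 D3 Ab3 | Bb2 G2 D3
Every group is a transposition down a 5th of the one before; no shorter unit works.

3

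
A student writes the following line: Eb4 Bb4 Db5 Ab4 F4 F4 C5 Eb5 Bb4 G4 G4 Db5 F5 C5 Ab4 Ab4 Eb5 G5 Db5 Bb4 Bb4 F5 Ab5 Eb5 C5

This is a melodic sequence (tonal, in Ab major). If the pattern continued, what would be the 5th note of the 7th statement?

The unit is 5 notes. Position-5 pitches of the 5 shown cells: F4, G4, Ab4, Bb4, C5.
Extending up a 2nd: Db5 → Eb5.

Eb5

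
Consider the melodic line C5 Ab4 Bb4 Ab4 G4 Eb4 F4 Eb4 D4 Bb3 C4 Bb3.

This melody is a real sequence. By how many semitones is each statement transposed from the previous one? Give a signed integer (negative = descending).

Taking 4-note groups, the heads are C5, G4, D4: the pattern moves down a 4th.
Counting half-steps from C5 to G4: -5.

-5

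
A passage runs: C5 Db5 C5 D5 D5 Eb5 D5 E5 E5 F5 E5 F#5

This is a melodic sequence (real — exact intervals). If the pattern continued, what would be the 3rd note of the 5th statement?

G#5

Grouping in 4s, the 3rd note of each cell is C5, D5, E5.
Carrying that up a 2nd forward: F#5 → G#5.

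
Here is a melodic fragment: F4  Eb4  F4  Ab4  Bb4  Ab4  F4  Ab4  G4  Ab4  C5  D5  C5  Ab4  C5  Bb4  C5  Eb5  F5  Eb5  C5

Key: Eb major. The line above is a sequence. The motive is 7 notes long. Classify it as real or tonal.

tonal

Every note is diatonic to Eb major.
Cell 1 has -2 semitones from note 1 to 2, but cell 2 has -1 — the interval quality changes while the contour stays the same, which is the hallmark of a tonal sequence.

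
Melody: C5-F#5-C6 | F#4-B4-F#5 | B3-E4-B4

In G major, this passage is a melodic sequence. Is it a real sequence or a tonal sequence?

tonal

Every note is diatonic to G major.
Cell 1 has +6 semitones from note 1 to 2, but cell 2 has +5 — the interval quality changes while the contour stays the same, which is the hallmark of a tonal sequence.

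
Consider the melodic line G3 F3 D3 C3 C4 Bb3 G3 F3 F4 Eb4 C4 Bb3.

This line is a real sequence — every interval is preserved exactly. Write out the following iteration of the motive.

The 4-note cells begin on G3, C4, F4 — each up a 4th from the last.
From Bb4 the exact shape gives Bb4 Ab4 F4 Eb4.

Bb4 Ab4 F4 Eb4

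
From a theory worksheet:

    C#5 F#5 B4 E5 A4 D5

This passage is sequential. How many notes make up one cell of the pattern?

2

Try groups of 2 (3 cells in 6 notes):
C#5 F#5 | B4 E5 | A4 D5
Every group is a transposition down a 2nd of the one before; no shorter unit works.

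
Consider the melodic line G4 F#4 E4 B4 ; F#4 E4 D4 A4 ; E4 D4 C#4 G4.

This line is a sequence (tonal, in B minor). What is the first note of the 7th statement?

A3

Taking 4-note groups, the heads are G4, F#4, E4: the pattern moves down a 2nd.
Extending the heads down a 2nd: D4 → C#4 → B3 → A3.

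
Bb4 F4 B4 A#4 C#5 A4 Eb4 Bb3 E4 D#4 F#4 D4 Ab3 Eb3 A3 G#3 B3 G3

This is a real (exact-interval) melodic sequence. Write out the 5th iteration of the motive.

Gb2 Db2 G2 F#2 A2 F2

With a 6-note motive the entries are Bb4, Eb4, Ab3, each down a 5th from the previous.
Continuing the starts: Db3 → Gb2.
So cell 5 is Gb2 Db2 G2 F#2 A2 F2.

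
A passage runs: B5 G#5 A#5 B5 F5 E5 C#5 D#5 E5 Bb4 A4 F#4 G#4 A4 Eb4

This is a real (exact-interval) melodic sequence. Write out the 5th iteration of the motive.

Unit = 5 notes; the statements start on B5, E5, A4, moving down a 5th each time.
Extending down a 5th: D4 → G3.
From G3 the exact shape gives G3 E3 F#3 G3 Db3.

G3 E3 F#3 G3 Db3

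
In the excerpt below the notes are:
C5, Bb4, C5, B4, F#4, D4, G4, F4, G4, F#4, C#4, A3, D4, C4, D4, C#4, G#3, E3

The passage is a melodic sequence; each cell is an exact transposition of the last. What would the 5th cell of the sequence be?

E3 D3 E3 D#3 A#2 F#2

Taking 6-note groups, the heads are C5, G4, D4: the pattern moves down a 4th.
Continuing the starts: A3 → E3.
So cell 5 is E3 D3 E3 D#3 A#2 F#2.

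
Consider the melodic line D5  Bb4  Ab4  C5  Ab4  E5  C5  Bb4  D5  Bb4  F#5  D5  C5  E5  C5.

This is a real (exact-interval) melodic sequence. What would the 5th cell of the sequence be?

A#5 F#5 E5 G#5 E5

The 5-note cells begin on D5, E5, F#5 — each up a 2nd from the last.
Continuing the starts: G#5 → A#5.
From A#5 the exact shape gives A#5 F#5 E5 G#5 E5.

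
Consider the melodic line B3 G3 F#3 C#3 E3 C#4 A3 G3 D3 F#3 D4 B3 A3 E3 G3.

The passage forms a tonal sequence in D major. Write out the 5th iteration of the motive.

F#4 D4 C#4 G3 B3

The 5-note cells begin on B3, C#4, D4 — each up a 2nd from the last.
Continuing the starts: E4 → F#4.
From F#4 the diatonic shape gives F#4 D4 C#4 G3 B3.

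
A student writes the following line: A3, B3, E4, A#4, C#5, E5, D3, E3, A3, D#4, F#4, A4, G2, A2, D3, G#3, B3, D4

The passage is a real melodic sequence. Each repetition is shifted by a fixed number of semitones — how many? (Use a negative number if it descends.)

The 6-note cells begin on A3, D3, G2 — each down a 5th from the last.
A3 to D3 spans -7 semitones.

-7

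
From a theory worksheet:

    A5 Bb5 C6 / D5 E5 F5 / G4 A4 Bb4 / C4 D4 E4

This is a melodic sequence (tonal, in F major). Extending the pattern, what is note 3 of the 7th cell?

G2

The unit is 3 notes. Position-3 pitches of the 4 shown cells: C6, F5, Bb4, E4.
Extending down a 5th: A3 → D3 → G2.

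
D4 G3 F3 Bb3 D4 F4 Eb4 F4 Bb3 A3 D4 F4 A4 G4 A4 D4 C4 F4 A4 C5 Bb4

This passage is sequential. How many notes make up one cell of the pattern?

Try groups of 7 (3 cells in 21 notes):
D4 G3 F3 Bb3 D4 F4 Eb4 | F4 Bb3 A3 D4 F4 A4 G4 | A4 D4 C4 F4 A4 C5 Bb4
That's a consistent up a 3rd shift per cell, and no other grouping gives one.

7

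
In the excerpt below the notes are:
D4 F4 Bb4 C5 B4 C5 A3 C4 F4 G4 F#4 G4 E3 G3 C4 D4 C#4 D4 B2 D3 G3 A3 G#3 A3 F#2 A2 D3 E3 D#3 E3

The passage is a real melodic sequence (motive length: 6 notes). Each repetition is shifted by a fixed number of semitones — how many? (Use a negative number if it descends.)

Unit = 6 notes; the statements start on D4, A3, E3, B2, F#2, moving down a 4th each time.
D4→A3 is 57 − 62 = -5 semitones.

-5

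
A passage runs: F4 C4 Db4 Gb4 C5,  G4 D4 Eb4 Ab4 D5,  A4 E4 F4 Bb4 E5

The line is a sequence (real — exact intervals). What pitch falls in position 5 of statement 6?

A#5

The unit is 5 notes. Position-5 pitches of the 3 shown cells: C5, D5, E5.
Extending up a 2nd: F#5 → G#5 → A#5.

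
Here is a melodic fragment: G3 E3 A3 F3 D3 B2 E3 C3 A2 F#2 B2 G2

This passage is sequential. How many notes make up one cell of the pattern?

Try groups of 4 (3 cells in 12 notes):
G3 E3 A3 F3 | D3 B2 E3 C3 | A2 F#2 B2 G2
Each cell is the previous one down a 4th — so the unit is 4 notes.

4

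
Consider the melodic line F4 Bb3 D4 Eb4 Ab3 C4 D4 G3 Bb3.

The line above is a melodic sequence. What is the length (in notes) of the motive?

3

There are 9 notes; a 3-note unit gives 3 cells:
F4 Bb3 D4 | Eb4 Ab3 C4 | D4 G3 Bb3
That's a consistent down a 2nd shift per cell, and no other grouping gives one.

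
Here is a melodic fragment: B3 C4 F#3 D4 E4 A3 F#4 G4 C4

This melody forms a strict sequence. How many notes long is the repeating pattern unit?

Try groups of 3 (3 cells in 9 notes):
B3 C4 F#3 | D4 E4 A3 | F#4 G4 C4
Each cell is the previous one up a 3rd — so the unit is 3 notes.

3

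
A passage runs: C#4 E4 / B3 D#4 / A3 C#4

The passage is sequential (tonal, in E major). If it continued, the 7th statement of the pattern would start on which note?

With a 2-note motive the entries are C#4, B3, A3, each down a 2nd from the previous.
Extending the heads down a 2nd: G#3 → F#3 → E3 → D#3.

D#3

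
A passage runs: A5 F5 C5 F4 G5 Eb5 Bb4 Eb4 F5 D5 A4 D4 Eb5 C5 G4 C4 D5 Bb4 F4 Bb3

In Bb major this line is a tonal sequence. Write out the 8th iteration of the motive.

Taking 4-note groups, the heads are A5, G5, F5, Eb5, D5: the pattern moves down a 2nd.
Extending down a 2nd: C5 → Bb4 → A4.
From A4 the diatonic shape gives A4 F4 C4 F3.

A4 F4 C4 F3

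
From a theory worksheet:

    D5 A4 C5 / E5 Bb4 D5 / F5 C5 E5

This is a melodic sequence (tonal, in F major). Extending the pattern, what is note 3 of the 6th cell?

The unit is 3 notes. Position-3 pitches of the 3 shown cells: C5, D5, E5.
Carrying that up a 2nd forward: F5 → G5 → A5.

A5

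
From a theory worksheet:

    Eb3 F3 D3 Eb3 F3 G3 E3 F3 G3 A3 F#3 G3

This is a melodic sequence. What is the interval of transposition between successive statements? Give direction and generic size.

up a 2nd

Taking 4-note groups, the heads are Eb3, F3, G3: the pattern moves up a 2nd.
From Eb3 to F3: up a 2nd.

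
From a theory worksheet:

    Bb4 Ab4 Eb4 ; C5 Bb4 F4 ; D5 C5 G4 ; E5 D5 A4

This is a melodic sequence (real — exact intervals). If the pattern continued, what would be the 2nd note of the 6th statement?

F#5

Grouping in 3s, the 2nd note of each cell is Ab4, Bb4, C5, D5.
Carrying that up a 2nd forward: E5 → F#5.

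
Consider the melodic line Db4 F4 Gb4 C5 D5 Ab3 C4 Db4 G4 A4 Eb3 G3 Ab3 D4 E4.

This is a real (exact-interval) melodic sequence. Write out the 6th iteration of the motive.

Taking 5-note groups, the heads are Db4, Ab3, Eb3: the pattern moves down a 4th.
Continuing the starts: Bb2 → F2 → C2.
Statement 6 starts on C2 and keeps the same exact contour: C2 E2 F2 B2 C#3.

C2 E2 F2 B2 C#3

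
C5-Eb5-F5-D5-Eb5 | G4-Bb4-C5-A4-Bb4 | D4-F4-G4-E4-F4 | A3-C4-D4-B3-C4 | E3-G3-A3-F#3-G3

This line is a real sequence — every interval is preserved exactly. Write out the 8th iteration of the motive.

With a 5-note motive the entries are C5, G4, D4, A3, E3, each down a 4th from the previous.
Carrying on: B2 → F#2 → C#2.
Statement 8 starts on C#2 and keeps the same exact contour: C#2 E2 F#2 D#2 E2.

C#2 E2 F#2 D#2 E2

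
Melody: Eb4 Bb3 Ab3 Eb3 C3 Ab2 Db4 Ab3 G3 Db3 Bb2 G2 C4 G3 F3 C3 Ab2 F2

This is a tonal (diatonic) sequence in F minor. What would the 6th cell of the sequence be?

G3 Db3 C3 G2 Eb2 C2

With a 6-note motive the entries are Eb4, Db4, C4, each down a 2nd from the previous.
Extending down a 2nd: Bb3 → Ab3 → G3.
So cell 6 is G3 Db3 C3 G2 Eb2 C2.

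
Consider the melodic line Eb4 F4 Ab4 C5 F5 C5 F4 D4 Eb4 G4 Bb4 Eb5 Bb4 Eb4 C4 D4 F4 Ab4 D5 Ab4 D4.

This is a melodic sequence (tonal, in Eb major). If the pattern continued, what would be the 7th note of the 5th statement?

With 7-note cells, note 7 of each statement runs F4, Eb4, D4.
Carrying that down a 2nd forward: C4 → Bb3.

Bb3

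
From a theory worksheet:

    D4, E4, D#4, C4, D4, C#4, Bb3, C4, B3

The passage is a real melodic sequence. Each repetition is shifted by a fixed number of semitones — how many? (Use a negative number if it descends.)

With a 3-note motive the entries are D4, C4, Bb3, each down a 2nd from the previous.
D4 to C4 spans -2 semitones.

-2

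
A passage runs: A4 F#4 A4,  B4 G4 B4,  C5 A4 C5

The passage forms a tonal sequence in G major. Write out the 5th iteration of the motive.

With a 3-note motive the entries are A4, B4, C5, each up a 2nd from the previous.
Carrying on: D5 → E5.
From E5 the diatonic shape gives E5 C5 E5.

E5 C5 E5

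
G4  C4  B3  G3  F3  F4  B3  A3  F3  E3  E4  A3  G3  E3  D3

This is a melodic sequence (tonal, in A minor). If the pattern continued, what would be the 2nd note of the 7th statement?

Grouping in 5s, the 2nd note of each cell is C4, B3, A3.
Carrying that down a 2nd forward: G3 → F3 → E3 → D3.

D3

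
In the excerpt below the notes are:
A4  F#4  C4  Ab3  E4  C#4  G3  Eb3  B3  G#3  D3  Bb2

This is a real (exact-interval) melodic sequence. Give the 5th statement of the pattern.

C#3 A#2 E2 C2

Taking 4-note groups, the heads are A4, E4, B3: the pattern moves down a 4th.
Carrying on: F#3 → C#3.
Statement 5 starts on C#3 and keeps the same exact contour: C#3 A#2 E2 C2.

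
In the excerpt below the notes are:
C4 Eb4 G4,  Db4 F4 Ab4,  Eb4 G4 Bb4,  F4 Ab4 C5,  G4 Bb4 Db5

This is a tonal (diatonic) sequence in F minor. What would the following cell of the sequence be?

The 3-note cells begin on C4, Db4, Eb4, F4, G4 — each up a 2nd from the last.
From Ab4 the diatonic shape gives Ab4 C5 Eb5.

Ab4 C5 Eb5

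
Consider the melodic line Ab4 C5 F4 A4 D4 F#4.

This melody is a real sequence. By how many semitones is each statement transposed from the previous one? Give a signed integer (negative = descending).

With a 2-note motive the entries are Ab4, F4, D4, each down a 3rd from the previous.
Ab4 to F4 spans -3 semitones.

-3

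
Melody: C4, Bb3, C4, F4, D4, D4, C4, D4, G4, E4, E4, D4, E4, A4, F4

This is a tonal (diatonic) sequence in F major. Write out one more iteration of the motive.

F4 E4 F4 Bb4 G4

Taking 5-note groups, the heads are C4, D4, E4: the pattern moves up a 2nd.
From F4 the diatonic shape gives F4 E4 F4 Bb4 G4.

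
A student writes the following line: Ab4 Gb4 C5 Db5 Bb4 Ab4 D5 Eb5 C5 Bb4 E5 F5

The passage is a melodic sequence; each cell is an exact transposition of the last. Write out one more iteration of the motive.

Taking 4-note groups, the heads are Ab4, Bb4, C5: the pattern moves up a 2nd.
From D5 the exact shape gives D5 C5 F#5 G5.

D5 C5 F#5 G5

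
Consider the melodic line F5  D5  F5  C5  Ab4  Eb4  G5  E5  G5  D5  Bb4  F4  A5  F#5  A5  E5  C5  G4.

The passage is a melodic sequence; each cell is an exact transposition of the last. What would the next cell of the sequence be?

B5 G#5 B5 F#5 D5 A4

Unit = 6 notes; the statements start on F5, G5, A5, moving up a 2nd each time.
So cell 4 is B5 G#5 B5 F#5 D5 A4.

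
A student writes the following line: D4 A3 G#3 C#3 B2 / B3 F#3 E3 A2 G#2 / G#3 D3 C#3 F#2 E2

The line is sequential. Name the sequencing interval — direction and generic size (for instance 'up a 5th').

Unit = 5 notes; the statements start on D4, B3, G#3, moving down a 3rd each time.
D4 to B3 is down a 3rd.

down a 3rd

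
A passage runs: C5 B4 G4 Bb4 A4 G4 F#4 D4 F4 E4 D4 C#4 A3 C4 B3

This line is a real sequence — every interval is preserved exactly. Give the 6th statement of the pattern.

B2 A#2 F#2 A2 G#2

The 5-note cells begin on C5, G4, D4 — each down a 4th from the last.
Extending down a 4th: A3 → E3 → B2.
So cell 6 is B2 A#2 F#2 A2 G#2.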